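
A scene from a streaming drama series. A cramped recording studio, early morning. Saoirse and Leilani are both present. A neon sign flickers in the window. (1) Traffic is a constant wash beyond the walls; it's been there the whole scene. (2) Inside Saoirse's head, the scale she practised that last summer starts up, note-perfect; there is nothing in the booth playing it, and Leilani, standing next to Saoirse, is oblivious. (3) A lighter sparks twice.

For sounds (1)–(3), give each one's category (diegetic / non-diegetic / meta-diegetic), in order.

diegetic, meta-diegetic, diegetic

(1) traffic is part of the location's real environment → diegetic.
(2) is meta-diegetic: the music is a memory playing inside Saoirse's mind alone; no real-world source, Leilani can't hear it.
(3) is diegetic: the sound comes from a lighter physically present in the location.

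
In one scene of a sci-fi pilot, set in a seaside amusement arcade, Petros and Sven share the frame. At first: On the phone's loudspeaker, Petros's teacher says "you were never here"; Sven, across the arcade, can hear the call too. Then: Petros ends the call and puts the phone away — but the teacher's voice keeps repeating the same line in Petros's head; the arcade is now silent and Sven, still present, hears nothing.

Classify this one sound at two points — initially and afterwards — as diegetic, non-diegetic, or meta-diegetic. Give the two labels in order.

Initially: the loudspeaker is an in-world source; both Petros and Sven hear the call → diegetic.
Afterwards: with the phone off, the voice continues only as Petros's private mental replay — Sven can't hear it → meta-diegetic.

diegetic, meta-diegetic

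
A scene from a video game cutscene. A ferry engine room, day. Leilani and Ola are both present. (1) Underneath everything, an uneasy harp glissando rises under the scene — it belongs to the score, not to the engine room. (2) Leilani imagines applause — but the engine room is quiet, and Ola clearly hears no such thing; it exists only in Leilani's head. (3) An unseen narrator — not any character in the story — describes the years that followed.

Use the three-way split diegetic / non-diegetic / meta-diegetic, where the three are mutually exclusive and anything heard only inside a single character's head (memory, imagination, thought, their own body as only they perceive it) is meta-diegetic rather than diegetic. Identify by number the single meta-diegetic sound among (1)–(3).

2

(1) it has no source in the story world and no character can hear it — it's underscore → non-diegetic.
(2) subjective to Leilani: the engine room is silent and Ola hears nothing → meta-diegetic.
Sound (3): external voice-over — not a character, not heard by anyone in the scene, so non-diegetic.
Only (2) is meta-diegetic.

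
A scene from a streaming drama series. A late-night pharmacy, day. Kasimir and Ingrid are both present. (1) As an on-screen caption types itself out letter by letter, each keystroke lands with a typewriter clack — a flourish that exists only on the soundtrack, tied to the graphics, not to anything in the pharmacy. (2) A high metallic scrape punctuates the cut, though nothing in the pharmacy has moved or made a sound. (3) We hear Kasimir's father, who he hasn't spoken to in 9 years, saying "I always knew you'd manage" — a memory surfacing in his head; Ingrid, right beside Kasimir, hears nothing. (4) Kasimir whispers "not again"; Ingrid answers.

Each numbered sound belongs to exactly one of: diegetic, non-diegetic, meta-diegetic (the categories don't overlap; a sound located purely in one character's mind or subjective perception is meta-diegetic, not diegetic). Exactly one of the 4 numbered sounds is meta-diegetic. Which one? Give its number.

3

(1) it accompanies on-screen graphics, not anything inside the story world → non-diegetic.
(2) is non-diegetic: nothing in the scene produces it; it's an accent added for the audience.
(3) a remembered line, private to Kasimir — not present in the room, not audible to Ingrid → meta-diegetic.
(4) on-screen dialogue — Kasimir speaks and Ingrid is there to hear → diegetic.
Only (3) is meta-diegetic.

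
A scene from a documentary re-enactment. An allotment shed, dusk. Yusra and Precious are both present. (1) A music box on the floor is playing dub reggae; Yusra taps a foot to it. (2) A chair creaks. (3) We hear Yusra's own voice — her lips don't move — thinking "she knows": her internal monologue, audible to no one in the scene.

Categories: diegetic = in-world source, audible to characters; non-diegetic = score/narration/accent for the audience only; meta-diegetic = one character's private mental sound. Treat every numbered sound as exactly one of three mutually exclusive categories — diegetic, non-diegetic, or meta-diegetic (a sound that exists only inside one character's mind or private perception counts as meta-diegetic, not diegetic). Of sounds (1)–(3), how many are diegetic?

2

(1) the music comes from an on-screen device that Yusra responds to → diegetic.
Sound (2): a chair is a real object/event in the scene's world, so diegetic.
(3) internal monologue — inside Yusra's mind, not spoken into the scene → meta-diegetic.
So 2 of the 3 are diegetic: (1), (2).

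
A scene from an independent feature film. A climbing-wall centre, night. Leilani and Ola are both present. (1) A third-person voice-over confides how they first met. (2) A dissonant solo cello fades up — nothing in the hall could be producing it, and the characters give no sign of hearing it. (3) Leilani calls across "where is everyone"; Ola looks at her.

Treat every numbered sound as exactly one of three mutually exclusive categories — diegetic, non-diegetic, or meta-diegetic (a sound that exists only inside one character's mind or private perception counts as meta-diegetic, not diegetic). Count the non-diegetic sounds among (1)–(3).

Sound (1): commentary laid over the scene from outside the fiction, so non-diegetic.
Sound (2): it has no source in the story world and no character can hear it — it's underscore, so non-diegetic.
(3) is diegetic: spoken by a character present in the story world.
So 2 of the 3 are non-diegetic: (1), (2).

2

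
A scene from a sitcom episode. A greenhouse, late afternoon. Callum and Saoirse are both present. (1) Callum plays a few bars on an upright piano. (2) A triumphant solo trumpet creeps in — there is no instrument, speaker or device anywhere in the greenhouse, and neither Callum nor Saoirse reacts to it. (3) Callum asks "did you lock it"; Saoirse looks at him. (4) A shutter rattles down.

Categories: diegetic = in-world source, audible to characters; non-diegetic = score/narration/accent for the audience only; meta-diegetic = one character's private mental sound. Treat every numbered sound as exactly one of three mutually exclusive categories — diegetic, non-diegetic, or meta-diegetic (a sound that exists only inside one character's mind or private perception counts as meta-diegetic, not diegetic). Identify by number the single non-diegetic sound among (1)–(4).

2

(1) Callum is producing the music live, in the story world → diegetic.
(2) it has no source in the story world and no character can hear it — it's underscore → non-diegetic.
(3) is diegetic: on-screen dialogue — Callum speaks and Saoirse is there to hear.
Sound (4): the sound comes from a shutter physically present in the location, so diegetic.
Only (2) is non-diegetic.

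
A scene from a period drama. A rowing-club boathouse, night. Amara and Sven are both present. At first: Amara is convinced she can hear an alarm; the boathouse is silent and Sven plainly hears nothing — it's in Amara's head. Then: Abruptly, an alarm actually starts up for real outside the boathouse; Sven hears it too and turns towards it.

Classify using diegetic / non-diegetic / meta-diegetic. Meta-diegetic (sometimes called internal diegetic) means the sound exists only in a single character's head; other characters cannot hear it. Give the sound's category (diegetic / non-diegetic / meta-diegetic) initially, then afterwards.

Initially: only Amara 'hears' it — imagined, in her mind → meta-diegetic.
Afterwards: now there's a real external source and Sven hears it too — in the story world → diegetic.

meta-diegetic, diegetic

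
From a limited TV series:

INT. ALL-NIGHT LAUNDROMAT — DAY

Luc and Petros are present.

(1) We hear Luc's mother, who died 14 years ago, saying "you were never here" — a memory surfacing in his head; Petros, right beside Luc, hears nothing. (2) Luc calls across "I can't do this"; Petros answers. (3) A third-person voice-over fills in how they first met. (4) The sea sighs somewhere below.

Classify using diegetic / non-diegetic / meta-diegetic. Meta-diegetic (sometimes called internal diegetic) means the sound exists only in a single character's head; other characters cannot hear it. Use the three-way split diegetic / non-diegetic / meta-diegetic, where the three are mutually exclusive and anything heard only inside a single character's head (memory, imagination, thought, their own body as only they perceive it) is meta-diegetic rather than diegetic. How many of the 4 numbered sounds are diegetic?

(1) the voice is a memory playing only inside Luc's mind; Petros can't hear it → meta-diegetic.
(2) spoken by a character present in the story world → diegetic.
(3) the narrator exists outside the story world, addressing only the audience → non-diegetic.
Sound (4): it's the actual ambient sound of the location, so diegetic.
So 2 of the 4 are diegetic: (2), (4).

2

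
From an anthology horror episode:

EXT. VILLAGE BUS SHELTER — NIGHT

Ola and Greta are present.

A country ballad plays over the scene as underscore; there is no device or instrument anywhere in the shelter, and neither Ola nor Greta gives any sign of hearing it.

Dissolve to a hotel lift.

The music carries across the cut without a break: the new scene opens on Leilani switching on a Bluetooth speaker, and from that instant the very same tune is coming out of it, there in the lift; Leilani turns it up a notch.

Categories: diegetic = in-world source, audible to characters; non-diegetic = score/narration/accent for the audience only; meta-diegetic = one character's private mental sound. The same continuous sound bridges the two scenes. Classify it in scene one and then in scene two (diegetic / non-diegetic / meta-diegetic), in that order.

Scene one: there's no in-world source anywhere and no character hears it — underscore for the audience only → non-diegetic.
Scene two: once Leilani turns on a Bluetooth speaker, the music has a real source in the story world and Leilani reacts to it → diegetic.

non-diegetic, diegetic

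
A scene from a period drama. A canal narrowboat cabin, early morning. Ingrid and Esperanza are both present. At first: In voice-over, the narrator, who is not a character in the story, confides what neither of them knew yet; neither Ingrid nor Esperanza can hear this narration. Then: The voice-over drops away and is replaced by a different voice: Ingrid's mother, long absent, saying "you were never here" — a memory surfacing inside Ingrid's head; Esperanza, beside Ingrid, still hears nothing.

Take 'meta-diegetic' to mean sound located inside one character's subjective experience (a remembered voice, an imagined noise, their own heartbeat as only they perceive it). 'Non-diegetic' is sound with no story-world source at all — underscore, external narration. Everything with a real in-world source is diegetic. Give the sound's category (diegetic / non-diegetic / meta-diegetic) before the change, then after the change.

Before the change: the external narrator addresses only the audience — outside the story world → non-diegetic.
After the change: the replacement voice is a memory inside Ingrid's mind specifically → meta-diegetic.

non-diegetic, meta-diegetic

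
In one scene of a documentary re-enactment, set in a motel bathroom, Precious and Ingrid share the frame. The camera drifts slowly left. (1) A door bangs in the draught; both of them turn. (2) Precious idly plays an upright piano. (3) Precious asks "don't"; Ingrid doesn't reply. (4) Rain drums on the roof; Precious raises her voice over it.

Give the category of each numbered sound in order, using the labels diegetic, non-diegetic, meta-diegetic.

diegetic, diegetic, diegetic, diegetic

(1) is diegetic: an in-world source (a door); characters could hear it.
(2) a character is playing an upright piano on screen → diegetic.
(3) is diegetic: Precious is a character speaking aloud in the scene.
(4) is diegetic: it's the actual ambient sound of the location.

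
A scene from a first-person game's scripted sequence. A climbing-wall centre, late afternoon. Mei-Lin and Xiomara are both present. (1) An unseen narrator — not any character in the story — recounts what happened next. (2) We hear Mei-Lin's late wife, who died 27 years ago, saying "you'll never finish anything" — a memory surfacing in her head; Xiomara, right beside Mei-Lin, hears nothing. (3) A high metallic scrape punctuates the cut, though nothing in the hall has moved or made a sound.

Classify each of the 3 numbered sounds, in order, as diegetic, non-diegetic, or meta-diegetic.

(1) is non-diegetic: external voice-over — not a character, not heard by anyone in the scene.
Sound (2): a remembered line, private to Mei-Lin — not present in the room, not audible to Xiomara, so meta-diegetic.
Sound (3): an editorial stinger — it belongs to the cut, not the story world, so non-diegetic.

non-diegetic, meta-diegetic, non-diegetic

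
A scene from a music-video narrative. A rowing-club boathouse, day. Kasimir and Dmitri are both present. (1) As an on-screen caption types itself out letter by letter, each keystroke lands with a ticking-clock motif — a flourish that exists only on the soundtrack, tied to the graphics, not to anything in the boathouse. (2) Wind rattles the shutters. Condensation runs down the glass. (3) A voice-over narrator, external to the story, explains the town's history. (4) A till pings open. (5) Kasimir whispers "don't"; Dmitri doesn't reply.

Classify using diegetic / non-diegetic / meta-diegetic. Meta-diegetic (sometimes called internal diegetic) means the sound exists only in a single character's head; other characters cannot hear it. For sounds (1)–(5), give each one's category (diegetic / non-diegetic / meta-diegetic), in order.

(1) is non-diegetic: sound married to a title/caption — outside the diegesis by definition.
(2) wind is part of the location's real environment → diegetic.
(3) commentary laid over the scene from outside the fiction → non-diegetic.
(4) the sound comes from a till physically present in the location → diegetic.
(5) is diegetic: spoken by a character present in the story world.

non-diegetic, diegetic, non-diegetic, diegetic, diegetic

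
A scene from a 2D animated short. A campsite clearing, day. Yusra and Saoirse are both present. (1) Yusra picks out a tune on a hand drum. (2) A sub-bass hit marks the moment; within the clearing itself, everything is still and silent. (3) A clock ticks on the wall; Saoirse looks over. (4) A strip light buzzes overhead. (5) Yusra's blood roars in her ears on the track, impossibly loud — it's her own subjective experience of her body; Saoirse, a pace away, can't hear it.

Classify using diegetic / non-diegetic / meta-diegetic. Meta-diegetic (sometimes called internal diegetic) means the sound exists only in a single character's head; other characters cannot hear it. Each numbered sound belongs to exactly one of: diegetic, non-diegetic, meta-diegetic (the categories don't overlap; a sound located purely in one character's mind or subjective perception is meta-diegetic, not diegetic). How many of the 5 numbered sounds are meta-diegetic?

(1) Yusra is producing the music live, in the story world → diegetic.
(2) an editorial stinger — it belongs to the cut, not the story world → non-diegetic.
(3) is diegetic: a clock is a real object/event in the scene's world.
(4) it's the actual ambient sound of the location → diegetic.
(5) a subjective body sound — Yusra's private perception, inaudible to Saoirse → meta-diegetic.
So 1 of the 5 is meta-diegetic: (5).

1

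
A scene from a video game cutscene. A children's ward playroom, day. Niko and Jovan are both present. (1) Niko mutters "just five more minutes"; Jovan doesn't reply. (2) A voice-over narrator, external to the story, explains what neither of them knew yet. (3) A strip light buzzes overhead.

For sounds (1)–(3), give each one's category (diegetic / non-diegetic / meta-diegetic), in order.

(1) on-screen dialogue — Niko speaks and Jovan is there to hear → diegetic.
(2) the narrator exists outside the story world, addressing only the audience → non-diegetic.
Sound (3): a strip light is part of the location's real environment, so diegetic.

diegetic, non-diegetic, diegetic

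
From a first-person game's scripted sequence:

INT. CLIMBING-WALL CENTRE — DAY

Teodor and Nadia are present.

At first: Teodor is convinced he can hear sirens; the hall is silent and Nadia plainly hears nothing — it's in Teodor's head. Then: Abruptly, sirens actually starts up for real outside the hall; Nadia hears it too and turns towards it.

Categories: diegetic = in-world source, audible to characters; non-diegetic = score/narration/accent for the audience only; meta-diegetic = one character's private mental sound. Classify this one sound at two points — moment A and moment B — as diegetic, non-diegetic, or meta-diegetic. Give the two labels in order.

meta-diegetic, diegetic

Moment A: only Teodor 'hears' it — imagined, in his mind → meta-diegetic.
Moment B: now there's a real external source and Nadia hears it too — in the story world → diegetic.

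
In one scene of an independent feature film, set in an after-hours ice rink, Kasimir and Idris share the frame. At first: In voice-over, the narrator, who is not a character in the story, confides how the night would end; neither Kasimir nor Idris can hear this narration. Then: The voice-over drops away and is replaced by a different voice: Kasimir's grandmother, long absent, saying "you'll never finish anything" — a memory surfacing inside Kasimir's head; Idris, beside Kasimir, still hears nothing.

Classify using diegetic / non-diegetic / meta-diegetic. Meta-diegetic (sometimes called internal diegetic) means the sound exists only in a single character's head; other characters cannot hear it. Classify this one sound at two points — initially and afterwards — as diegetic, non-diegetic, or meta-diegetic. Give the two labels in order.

non-diegetic, meta-diegetic

Initially: the external narrator addresses only the audience — outside the story world → non-diegetic.
Afterwards: the replacement voice is a memory inside Kasimir's mind specifically → meta-diegetic.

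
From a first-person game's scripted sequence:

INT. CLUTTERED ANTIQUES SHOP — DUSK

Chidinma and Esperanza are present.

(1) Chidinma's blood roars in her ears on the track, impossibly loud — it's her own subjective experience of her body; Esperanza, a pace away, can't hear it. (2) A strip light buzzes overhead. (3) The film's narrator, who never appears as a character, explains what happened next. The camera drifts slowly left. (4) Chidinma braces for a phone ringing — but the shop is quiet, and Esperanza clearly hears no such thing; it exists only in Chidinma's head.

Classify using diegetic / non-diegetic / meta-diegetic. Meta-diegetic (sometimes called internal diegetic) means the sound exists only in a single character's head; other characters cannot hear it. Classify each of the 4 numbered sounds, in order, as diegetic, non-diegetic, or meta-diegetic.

(1) a subjective body sound — Chidinma's private perception, inaudible to Esperanza → meta-diegetic.
(2) a strip light is part of the location's real environment → diegetic.
(3) commentary laid over the scene from outside the fiction → non-diegetic.
(4) is meta-diegetic: subjective to Chidinma: the shop is silent and Esperanza hears nothing.

meta-diegetic, diegetic, non-diegetic, meta-diegetic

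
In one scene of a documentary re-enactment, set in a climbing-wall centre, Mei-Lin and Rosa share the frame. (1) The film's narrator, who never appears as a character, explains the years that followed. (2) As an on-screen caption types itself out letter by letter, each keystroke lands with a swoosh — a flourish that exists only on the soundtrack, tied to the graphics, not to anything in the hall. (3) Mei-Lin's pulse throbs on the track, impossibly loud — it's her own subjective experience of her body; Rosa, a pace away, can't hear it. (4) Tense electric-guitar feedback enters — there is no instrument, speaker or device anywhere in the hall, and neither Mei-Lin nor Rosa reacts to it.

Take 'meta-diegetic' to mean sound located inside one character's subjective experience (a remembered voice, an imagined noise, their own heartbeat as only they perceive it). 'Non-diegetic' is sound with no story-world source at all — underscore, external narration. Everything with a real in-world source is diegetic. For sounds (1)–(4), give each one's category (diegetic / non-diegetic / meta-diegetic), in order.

(1) commentary laid over the scene from outside the fiction → non-diegetic.
Sound (2): the caption isn't part of the story world, so neither is the sound tied to it, so non-diegetic.
(3) is meta-diegetic: it's Mei-Lin's internal bodily sensation rendered as sound; only Mei-Lin 'hears' it.
Sound (4): it has no source in the story world and no character can hear it — it's underscore, so non-diegetic.

non-diegetic, non-diegetic, meta-diegetic, non-diegetic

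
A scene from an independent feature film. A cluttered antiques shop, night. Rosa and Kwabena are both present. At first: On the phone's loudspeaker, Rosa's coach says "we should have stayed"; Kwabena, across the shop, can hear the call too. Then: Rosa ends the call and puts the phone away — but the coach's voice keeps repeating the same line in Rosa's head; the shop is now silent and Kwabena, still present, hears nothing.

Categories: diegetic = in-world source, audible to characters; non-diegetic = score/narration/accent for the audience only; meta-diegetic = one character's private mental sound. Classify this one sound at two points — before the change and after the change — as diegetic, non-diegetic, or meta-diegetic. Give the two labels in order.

Before the change: the loudspeaker is an in-world source; both Rosa and Kwabena hear the call → diegetic.
After the change: with the phone off, the voice continues only as Rosa's private mental replay — Kwabena can't hear it → meta-diegetic.

diegetic, meta-diegetic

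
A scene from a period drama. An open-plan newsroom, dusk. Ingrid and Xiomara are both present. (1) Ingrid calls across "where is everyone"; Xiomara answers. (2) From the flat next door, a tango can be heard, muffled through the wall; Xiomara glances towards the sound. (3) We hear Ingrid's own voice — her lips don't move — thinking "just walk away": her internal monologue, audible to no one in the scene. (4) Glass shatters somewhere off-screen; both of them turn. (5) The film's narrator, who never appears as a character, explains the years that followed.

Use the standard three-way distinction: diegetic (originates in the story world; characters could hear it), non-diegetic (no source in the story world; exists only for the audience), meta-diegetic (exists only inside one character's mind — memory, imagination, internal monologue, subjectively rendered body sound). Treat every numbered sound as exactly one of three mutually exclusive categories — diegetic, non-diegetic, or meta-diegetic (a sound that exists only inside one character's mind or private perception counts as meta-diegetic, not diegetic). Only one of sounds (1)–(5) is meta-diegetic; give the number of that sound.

3

Sound (1): on-screen dialogue — Ingrid speaks and Xiomara is there to hear, so diegetic.
(2) is diegetic: off-screen diegetic: the source is out of frame but still in the story's space.
(3) is meta-diegetic: it's Ingrid's unspoken thought, heard only by the audience via her subjectivity.
(4) is diegetic: glass is a real object/event in the scene's world.
(5) commentary laid over the scene from outside the fiction → non-diegetic.
Only (3) is meta-diegetic.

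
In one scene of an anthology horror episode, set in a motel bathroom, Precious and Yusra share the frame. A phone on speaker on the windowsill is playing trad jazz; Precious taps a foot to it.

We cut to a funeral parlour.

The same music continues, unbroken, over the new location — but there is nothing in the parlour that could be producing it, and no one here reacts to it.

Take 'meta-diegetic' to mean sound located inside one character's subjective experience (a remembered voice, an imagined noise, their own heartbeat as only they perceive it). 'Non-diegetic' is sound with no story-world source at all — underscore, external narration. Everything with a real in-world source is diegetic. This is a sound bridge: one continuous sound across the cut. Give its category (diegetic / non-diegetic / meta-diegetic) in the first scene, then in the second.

Scene one: a phone on speaker is an on-screen source and Precious reacts to it → diegetic.
Scene two: there is no source in the parlour and no one hears it — it's now underscore → non-diegetic.

diegetic, non-diegetic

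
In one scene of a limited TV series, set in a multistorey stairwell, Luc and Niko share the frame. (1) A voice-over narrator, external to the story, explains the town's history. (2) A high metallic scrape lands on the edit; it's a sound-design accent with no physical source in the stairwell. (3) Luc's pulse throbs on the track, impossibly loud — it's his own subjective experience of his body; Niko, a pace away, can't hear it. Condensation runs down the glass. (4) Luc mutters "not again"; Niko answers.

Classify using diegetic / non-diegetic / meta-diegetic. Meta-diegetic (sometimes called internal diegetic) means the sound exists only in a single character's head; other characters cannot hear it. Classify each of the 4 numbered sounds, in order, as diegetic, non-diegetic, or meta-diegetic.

non-diegetic, non-diegetic, meta-diegetic, diegetic

(1) is non-diegetic: external voice-over — not a character, not heard by anyone in the scene.
(2) is non-diegetic: it's a sound-design accent with no in-world source; no one in the scene can hear it.
(3) is meta-diegetic: a subjective body sound — Luc's private perception, inaudible to Niko.
(4) on-screen dialogue — Luc speaks and Niko is there to hear → diegetic.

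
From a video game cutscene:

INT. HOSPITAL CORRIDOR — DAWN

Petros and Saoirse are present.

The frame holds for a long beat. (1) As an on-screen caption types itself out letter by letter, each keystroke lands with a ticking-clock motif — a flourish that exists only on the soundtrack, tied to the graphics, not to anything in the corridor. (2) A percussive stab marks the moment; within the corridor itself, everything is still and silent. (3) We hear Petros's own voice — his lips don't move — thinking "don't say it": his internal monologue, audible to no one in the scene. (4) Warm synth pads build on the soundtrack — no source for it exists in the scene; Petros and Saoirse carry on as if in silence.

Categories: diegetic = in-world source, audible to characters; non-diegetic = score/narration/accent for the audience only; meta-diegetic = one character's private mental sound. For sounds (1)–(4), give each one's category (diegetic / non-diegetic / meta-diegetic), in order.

(1) it accompanies on-screen graphics, not anything inside the story world → non-diegetic.
Sound (2): nothing in the scene produces it; it's an accent added for the audience, so non-diegetic.
Sound (3): Petros's thought-voice: a private mental sound no other character can hear, so meta-diegetic.
(4) is non-diegetic: score with no on-screen or off-screen source; it exists for the audience alone.

non-diegetic, non-diegetic, meta-diegetic, non-diegetic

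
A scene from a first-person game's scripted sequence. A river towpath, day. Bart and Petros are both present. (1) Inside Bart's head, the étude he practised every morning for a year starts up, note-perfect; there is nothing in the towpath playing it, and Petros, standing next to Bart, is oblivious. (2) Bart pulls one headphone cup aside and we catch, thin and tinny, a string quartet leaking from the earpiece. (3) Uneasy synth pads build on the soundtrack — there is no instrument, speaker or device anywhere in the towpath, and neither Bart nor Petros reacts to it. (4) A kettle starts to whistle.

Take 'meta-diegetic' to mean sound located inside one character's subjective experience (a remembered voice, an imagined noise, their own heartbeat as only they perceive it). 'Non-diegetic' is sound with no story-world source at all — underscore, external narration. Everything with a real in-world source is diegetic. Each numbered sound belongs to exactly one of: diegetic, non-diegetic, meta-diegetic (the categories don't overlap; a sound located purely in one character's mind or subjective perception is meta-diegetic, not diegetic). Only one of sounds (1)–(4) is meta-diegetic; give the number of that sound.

1

Sound (1): remembered music, private to Bart — Petros is oblivious because it isn't in the room, so meta-diegetic.
(2) is diegetic: the earpiece is a real device on Bart's head — source music.
(3) nothing in the towpath produces it and the characters don't hear it — pure soundtrack → non-diegetic.
Sound (4): the sound comes from a kettle physically present in the location, so diegetic.
Only (1) is meta-diegetic.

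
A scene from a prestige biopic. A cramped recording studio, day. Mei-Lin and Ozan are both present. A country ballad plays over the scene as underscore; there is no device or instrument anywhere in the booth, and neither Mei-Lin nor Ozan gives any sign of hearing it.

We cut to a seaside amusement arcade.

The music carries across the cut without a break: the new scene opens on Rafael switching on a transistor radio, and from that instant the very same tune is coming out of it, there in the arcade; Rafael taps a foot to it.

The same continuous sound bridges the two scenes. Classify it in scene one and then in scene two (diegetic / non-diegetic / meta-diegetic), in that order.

non-diegetic, diegetic

Scene one: there's no in-world source anywhere and no character hears it — underscore for the audience only → non-diegetic.
Scene two: once Rafael turns on a transistor radio, the music has a real source in the story world and Rafael reacts to it → diegetic.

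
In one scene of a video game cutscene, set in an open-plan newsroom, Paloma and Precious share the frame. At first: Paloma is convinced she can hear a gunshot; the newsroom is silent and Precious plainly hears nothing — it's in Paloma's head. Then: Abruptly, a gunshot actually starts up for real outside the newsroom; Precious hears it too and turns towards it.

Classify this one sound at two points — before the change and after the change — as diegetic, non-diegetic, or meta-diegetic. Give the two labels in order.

Before the change: only Paloma 'hears' it — imagined, in her mind → meta-diegetic.
After the change: now there's a real external source and Precious hears it too — in the story world → diegetic.

meta-diegetic, diegetic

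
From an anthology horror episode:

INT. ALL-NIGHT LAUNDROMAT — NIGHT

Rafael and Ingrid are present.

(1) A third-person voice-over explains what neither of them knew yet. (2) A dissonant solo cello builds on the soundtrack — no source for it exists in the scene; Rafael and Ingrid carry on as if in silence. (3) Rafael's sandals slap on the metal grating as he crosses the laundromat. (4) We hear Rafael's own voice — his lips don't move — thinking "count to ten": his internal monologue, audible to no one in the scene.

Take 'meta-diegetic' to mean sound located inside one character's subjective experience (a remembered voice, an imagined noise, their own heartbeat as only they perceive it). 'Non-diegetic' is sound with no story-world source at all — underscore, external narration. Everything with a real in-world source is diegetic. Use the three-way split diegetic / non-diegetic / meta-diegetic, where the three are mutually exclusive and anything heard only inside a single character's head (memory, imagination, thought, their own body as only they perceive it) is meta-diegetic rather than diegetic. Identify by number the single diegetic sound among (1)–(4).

3

Sound (1): commentary laid over the scene from outside the fiction, so non-diegetic.
(2) score with no on-screen or off-screen source; it exists for the audience alone → non-diegetic.
(3) Rafael's footsteps are produced in the story world → diegetic.
(4) is meta-diegetic: Rafael's thought-voice: a private mental sound no other character can hear.
Only (3) is diegetic.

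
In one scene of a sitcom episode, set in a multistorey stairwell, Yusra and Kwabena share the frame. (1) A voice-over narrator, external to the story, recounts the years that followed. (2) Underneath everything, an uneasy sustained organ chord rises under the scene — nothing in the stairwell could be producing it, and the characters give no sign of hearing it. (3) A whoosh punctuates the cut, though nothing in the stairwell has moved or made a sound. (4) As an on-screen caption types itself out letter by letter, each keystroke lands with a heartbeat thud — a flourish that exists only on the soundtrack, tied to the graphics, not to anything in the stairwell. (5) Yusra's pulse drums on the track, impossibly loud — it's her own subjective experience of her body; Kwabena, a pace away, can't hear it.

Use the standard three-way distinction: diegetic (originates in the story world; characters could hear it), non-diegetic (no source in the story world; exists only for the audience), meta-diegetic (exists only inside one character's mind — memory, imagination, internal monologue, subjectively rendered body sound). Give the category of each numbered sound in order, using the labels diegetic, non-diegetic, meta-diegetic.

non-diegetic, non-diegetic, non-diegetic, non-diegetic, meta-diegetic

(1) the narrator exists outside the story world, addressing only the audience → non-diegetic.
(2) is non-diegetic: it has no source in the story world and no character can hear it — it's underscore.
(3) is non-diegetic: it's a sound-design accent with no in-world source; no one in the scene can hear it.
Sound (4): the caption isn't part of the story world, so neither is the sound tied to it, so non-diegetic.
(5) it's Yusra's internal bodily sensation rendered as sound; only Yusra 'hears' it → meta-diegetic.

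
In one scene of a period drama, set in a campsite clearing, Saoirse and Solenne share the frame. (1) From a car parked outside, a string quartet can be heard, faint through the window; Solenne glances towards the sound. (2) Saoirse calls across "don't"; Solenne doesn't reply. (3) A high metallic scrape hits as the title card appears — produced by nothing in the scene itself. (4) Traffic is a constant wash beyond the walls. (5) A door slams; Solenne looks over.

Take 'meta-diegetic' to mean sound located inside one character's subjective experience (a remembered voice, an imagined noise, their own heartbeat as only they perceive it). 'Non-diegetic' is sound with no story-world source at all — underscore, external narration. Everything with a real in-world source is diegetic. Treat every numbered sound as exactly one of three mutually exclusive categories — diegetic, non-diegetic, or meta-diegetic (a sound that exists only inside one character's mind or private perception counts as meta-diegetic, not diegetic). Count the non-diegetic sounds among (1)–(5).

1

Sound (1): it's coming from a car parked outside — a location within the story world — and Solenne reacts, so diegetic.
(2) on-screen dialogue — Saoirse speaks and Solenne is there to hear → diegetic.
Sound (3): nothing in the scene produces it; it's an accent added for the audience, so non-diegetic.
(4) traffic is part of the location's real environment → diegetic.
Sound (5): a door is a real object/event in the scene's world, so diegetic.
Non-diegetic: (3) — that's 1.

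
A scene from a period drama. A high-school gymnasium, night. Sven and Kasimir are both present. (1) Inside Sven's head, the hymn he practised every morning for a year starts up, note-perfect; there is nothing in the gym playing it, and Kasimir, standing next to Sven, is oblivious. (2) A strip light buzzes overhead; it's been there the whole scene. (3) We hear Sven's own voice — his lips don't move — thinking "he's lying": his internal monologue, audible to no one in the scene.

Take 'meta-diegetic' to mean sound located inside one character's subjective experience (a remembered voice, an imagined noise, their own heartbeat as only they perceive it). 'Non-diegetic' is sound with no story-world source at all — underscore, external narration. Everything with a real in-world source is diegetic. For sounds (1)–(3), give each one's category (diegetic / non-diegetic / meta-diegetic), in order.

meta-diegetic, diegetic, meta-diegetic

(1) is meta-diegetic: it lives in Sven's subjectivity, not in the gym.
Sound (2): it's the actual ambient sound of the location, so diegetic.
(3) internal monologue — inside Sven's mind, not spoken into the scene → meta-diegetic.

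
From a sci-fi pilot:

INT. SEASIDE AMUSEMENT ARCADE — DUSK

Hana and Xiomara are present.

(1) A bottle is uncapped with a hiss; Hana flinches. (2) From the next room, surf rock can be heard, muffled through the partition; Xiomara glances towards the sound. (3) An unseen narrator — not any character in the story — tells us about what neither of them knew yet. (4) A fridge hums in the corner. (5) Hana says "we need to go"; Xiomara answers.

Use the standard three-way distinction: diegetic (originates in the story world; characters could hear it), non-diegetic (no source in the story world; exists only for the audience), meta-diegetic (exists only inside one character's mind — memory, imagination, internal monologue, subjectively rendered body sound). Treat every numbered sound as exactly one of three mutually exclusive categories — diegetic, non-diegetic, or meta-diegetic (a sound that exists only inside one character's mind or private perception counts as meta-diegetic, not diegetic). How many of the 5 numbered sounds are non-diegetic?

1

(1) a bottle is a real object/event in the scene's world → diegetic.
(2) is diegetic: off-screen diegetic: the source is out of frame but still in the story's space.
Sound (3): external voice-over — not a character, not heard by anyone in the scene, so non-diegetic.
Sound (4): a fridge is part of the location's real environment, so diegetic.
(5) on-screen dialogue — Hana speaks and Xiomara is there to hear → diegetic.
So 1 of the 5 is non-diegetic: (3).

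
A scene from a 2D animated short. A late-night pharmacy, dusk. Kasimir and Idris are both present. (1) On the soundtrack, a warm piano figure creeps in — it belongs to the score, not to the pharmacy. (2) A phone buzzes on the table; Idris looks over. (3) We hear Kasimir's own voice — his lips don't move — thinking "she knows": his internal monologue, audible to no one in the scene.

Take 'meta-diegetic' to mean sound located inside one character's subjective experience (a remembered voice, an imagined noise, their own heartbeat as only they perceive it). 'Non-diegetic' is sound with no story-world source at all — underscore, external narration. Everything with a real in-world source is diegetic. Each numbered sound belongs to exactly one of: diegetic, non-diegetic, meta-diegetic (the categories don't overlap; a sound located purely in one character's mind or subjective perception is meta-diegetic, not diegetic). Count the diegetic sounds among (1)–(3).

1

(1) is non-diegetic: it has no source in the story world and no character can hear it — it's underscore.
(2) is diegetic: the sound comes from a phone physically present in the location.
(3) is meta-diegetic: internal monologue — inside Kasimir's mind, not spoken into the scene.
Diegetic: (2) — that's 1.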